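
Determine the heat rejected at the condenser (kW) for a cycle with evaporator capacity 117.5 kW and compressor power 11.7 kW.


Q_cond = Q_evap + W
Q_cond = 117.5 + 11.7
Q_cond = 129.2 kW

129.2


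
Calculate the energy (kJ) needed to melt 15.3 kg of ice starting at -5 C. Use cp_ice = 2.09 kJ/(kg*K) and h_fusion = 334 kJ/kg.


Sensible heat = cp * dT = 2.09 * 5 = 10.45 kJ/kg
Total per kg = 10.45 + 334 = 344.45 kJ/kg
Q = m * total = 15.3 * 344.45
Q = 5270.1 kJ

5270.1


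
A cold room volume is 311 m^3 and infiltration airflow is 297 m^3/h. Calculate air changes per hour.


ACH = flow / volume
ACH = 297 / 311
ACH = 0.955

0.955


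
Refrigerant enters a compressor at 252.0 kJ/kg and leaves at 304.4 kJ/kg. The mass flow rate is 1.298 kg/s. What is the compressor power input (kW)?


dh = 304.4 - 252.0 = 52.4 kJ/kg
W = m_dot * dh = 1.298 * 52.4 = 68.02 kW

68.02


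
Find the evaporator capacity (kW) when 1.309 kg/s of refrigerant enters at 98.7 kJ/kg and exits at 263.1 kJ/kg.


dh = 263.1 - 98.7 = 164.4 kJ/kg
Q_evap = m_dot * dh = 1.309 * 164.4
Q_evap = 215.2 kW

215.2


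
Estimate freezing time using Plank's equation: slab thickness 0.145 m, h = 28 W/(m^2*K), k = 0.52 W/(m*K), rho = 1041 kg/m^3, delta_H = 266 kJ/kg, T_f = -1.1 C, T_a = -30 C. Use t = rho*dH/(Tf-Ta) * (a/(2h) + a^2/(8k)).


dT = -1.1 - (-30) = 28.9 K
term1 = a/(2h) = 0.145/(2*28) = 0.002589285714
term2 = a^2/(8k) = 0.145^2/(8*0.52) = 0.005054086538
t = rho*dH*1000/dT * (term1 + term2)
t = 1041*266*1000/28.9 * (0.002589285714 + 0.005054086538)
t = 73235 s

73235


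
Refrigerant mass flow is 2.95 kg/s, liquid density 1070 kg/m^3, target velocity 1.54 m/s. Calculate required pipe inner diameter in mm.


A = m_dot / (rho * v) = 2.95 / (1070 * 1.54) = 0.001790265809 m^2
d = sqrt(4*A/pi) * 1000
d = 47.7 mm

47.7


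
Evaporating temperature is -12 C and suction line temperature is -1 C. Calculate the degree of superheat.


Superheat = T_suction - T_evap
Superheat = -1 - (-12)
Superheat = 11 K

11


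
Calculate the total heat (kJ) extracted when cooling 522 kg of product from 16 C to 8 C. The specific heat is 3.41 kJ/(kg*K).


dT = 16 - (8) = 8 K
Q = m * cp * dT = 522 * 3.41 * 8
Q = 14240 kJ

14240


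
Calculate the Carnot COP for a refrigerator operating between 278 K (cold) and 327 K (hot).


dT = 327 - 278 = 49 K
COP_carnot = T_cold / dT = 278 / 49
COP_carnot = 5.673

5.673


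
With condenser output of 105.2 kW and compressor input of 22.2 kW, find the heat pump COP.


COP_hp = Q_cond / W
COP_hp = 105.2 / 22.2
COP_hp = 4.739

4.739


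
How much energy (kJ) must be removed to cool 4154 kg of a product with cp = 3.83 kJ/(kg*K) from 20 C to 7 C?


dT = 20 - (7) = 13 K
Q = m * cp * dT = 4154 * 3.83 * 13
Q = 206828 kJ

206828


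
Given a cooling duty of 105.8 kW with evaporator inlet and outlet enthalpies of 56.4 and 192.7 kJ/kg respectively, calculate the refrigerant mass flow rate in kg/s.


dh = 192.7 - 56.4 = 136.3 kJ/kg
m_dot = Q / dh = 105.8 / 136.3 = 0.7762 kg/s

0.7762


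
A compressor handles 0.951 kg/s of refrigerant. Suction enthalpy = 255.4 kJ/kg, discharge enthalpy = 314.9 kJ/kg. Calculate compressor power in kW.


dh = 314.9 - 255.4 = 59.5 kJ/kg
W = m_dot * dh = 0.951 * 59.5 = 56.58 kW

56.58


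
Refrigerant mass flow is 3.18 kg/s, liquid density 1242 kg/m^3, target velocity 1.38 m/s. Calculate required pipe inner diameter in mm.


A = m_dot / (rho * v) = 3.18 / (1242 * 1.38) = 0.001855352517 m^2
d = sqrt(4*A/pi) * 1000
d = 48.6 mm

48.6


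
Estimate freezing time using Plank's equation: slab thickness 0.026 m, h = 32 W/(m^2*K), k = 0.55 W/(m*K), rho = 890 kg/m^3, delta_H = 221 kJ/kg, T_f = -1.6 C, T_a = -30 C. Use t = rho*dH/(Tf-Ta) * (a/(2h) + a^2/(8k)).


dT = -1.6 - (-30) = 28.4 K
term1 = a/(2h) = 0.026/(2*32) = 0.00040625
term2 = a^2/(8k) = 0.026^2/(8*0.55) = 0.0001536363636
t = rho*dH*1000/dT * (term1 + term2)
t = 890*221*1000/28.4 * (0.00040625 + 0.0001536363636)
t = 3878 s

3878


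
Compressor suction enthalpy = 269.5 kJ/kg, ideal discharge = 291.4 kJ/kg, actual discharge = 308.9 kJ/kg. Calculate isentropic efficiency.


dh_ideal = 291.4 - 269.5 = 21.9 kJ/kg
dh_actual = 308.9 - 269.5 = 39.4 kJ/kg
eta_s = dh_ideal / dh_actual = 21.9 / 39.4
eta_s = 0.5558

0.5558


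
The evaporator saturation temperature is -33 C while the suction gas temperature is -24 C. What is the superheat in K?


Superheat = T_suction - T_evap
Superheat = -24 - (-33)
Superheat = 9 K

9


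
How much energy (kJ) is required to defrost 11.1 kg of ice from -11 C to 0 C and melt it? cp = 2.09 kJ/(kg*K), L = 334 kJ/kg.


Sensible heat = cp * dT = 2.09 * 11 = 22.99 kJ/kg
Total per kg = 22.99 + 334 = 356.99 kJ/kg
Q = m * total = 11.1 * 356.99
Q = 3962.6 kJ

3962.6


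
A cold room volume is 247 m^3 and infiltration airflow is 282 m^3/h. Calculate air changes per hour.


ACH = flow / volume
ACH = 282 / 247
ACH = 1.142

1.142


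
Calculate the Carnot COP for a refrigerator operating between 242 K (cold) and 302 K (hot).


dT = 302 - 242 = 60 K
COP_carnot = T_cold / dT = 242 / 60
COP_carnot = 4.033

4.033


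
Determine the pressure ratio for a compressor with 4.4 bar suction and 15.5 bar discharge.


PR = P_high / P_low
PR = 15.5 / 4.4
PR = 3.523

3.523


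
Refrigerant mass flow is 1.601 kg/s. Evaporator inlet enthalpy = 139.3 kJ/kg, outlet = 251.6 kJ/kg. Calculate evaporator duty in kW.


dh = 251.6 - 139.3 = 112.3 kJ/kg
Q_evap = m_dot * dh = 1.601 * 112.3
Q_evap = 179.79 kW

179.79


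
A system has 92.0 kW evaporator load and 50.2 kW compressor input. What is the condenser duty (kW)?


Q_cond = Q_evap + W
Q_cond = 92.0 + 50.2
Q_cond = 142.2 kW

142.2


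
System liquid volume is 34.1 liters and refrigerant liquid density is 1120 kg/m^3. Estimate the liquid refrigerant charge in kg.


Charge = V * rho / 1000
Charge = 34.1 * 1120 / 1000
Charge = 38.19 kg

38.19


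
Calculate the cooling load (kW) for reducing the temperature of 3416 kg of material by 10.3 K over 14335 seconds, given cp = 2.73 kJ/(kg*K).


Q = m * cp * dT / t
Q = 3416 * 2.73 * 10.3 / 14335
Q = 6.701 kW

6.701


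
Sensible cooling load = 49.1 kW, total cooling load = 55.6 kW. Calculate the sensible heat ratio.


SHR = Q_sensible / Q_total
SHR = 49.1 / 55.6
SHR = 0.883

0.883


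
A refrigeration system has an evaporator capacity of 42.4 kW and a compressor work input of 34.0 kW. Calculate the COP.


COP = Q_evap / W
COP = 42.4 / 34.0
COP = 1.247

1.247


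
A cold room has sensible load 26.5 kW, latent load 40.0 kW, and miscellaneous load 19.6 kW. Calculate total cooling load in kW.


Q_total = Q_s + Q_l + Q_misc
Q_total = 26.5 + 40.0 + 19.6
Q_total = 86.1 kW

86.1


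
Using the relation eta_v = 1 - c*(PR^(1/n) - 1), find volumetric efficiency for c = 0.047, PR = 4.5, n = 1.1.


PR^(1/n) = 4.5^(1/1.1) = 3.92490869
eta_v = 1 - 0.047 * (3.92490869 - 1)
eta_v = 0.8625

0.8625


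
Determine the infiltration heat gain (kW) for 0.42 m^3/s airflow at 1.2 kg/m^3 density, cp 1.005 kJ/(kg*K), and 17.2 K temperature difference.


Q = V_dot * rho * cp * dT
Q = 0.42 * 1.2 * 1.005 * 17.2
Q = 8.712 kW

8.712


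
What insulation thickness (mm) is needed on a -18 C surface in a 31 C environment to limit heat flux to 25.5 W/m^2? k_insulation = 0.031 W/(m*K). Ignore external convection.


dT = 31 - (-18) = 49 K
thickness = k * dT / q_max * 1000
thickness = 0.031 * 49 / 25.5 * 1000
thickness = 59.6 mm

59.6


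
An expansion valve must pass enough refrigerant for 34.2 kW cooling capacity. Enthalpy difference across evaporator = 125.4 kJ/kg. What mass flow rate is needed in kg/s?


m_dot = Q / dh
m_dot = 34.2 / 125.4
m_dot = 0.2727 kg/s

0.2727


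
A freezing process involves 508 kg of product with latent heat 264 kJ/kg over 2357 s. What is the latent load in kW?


Q_lat = m * h_fg / t
Q_lat = 508 * 264 / 2357
Q_lat = 56.9 kW

56.9


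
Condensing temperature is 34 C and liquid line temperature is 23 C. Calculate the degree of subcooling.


Subcooling = T_cond - T_liquid
Subcooling = 34 - 23
Subcooling = 11 K

11


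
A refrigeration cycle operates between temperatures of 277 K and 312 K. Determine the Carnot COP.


dT = 312 - 277 = 35 K
COP_carnot = T_cold / dT = 277 / 35
COP_carnot = 7.914

7.914


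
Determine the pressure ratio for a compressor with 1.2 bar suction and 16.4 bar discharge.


PR = P_high / P_low
PR = 16.4 / 1.2
PR = 13.667

13.667


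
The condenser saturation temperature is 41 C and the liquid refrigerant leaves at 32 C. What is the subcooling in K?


Subcooling = T_cond - T_liquid
Subcooling = 41 - 32
Subcooling = 9 K

9


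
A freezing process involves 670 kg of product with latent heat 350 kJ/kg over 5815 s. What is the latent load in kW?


Q_lat = m * h_fg / t
Q_lat = 670 * 350 / 5815
Q_lat = 40.33 kW

40.33


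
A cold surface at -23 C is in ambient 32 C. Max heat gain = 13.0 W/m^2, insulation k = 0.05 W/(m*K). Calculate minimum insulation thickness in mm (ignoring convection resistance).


dT = 32 - (-23) = 55 K
thickness = k * dT / q_max * 1000
thickness = 0.05 * 55 / 13.0 * 1000
thickness = 211.5 mm

211.5


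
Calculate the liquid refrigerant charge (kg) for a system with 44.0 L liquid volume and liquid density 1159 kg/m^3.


Charge = V * rho / 1000
Charge = 44.0 * 1159 / 1000
Charge = 51.0 kg

51.0


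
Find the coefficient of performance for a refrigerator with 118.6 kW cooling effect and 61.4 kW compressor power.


COP = Q_evap / W
COP = 118.6 / 61.4
COP = 1.932

1.932


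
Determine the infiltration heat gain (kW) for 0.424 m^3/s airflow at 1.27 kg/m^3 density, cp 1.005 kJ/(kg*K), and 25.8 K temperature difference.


Q = V_dot * rho * cp * dT
Q = 0.424 * 1.27 * 1.005 * 25.8
Q = 13.962 kW

13.962


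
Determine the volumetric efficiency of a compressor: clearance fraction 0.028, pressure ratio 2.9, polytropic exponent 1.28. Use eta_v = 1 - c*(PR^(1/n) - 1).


PR^(1/n) = 2.9^(1/1.28) = 2.29746252
eta_v = 1 - 0.028 * (2.29746252 - 1)
eta_v = 0.9637

0.9637


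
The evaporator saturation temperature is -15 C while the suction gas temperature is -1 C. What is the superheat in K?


Superheat = T_suction - T_evap
Superheat = -1 - (-15)
Superheat = 14 K

14


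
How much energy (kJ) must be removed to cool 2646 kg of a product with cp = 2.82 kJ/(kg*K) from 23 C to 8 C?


dT = 23 - (8) = 15 K
Q = m * cp * dT = 2646 * 2.82 * 15
Q = 111926 kJ

111926


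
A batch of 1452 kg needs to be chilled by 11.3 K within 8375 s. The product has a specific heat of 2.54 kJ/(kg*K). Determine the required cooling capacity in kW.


Q = m * cp * dT / t
Q = 1452 * 2.54 * 11.3 / 8375
Q = 4.976 kW

4.976


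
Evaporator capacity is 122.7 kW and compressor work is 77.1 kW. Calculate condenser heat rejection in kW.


Q_cond = Q_evap + W
Q_cond = 122.7 + 77.1
Q_cond = 199.8 kW

199.8


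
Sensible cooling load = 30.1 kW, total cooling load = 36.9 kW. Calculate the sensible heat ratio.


SHR = Q_sensible / Q_total
SHR = 30.1 / 36.9
SHR = 0.816

0.816


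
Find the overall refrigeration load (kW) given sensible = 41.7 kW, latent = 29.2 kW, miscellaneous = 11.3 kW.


Q_total = Q_s + Q_l + Q_misc
Q_total = 41.7 + 29.2 + 11.3
Q_total = 82.2 kW

82.2


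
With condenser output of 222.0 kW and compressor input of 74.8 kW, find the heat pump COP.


COP_hp = Q_cond / W
COP_hp = 222.0 / 74.8
COP_hp = 2.968

2.968


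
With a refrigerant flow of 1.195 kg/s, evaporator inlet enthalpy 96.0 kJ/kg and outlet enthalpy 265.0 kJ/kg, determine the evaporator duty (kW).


dh = 265.0 - 96.0 = 169.0 kJ/kg
Q_evap = m_dot * dh = 1.195 * 169.0
Q_evap = 201.96 kW

201.96


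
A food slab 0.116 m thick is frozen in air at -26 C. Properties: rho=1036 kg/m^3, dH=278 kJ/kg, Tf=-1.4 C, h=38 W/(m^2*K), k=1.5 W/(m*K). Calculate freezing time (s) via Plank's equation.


dT = -1.4 - (-26) = 24.6 K
term1 = a/(2h) = 0.116/(2*38) = 0.001526315789
term2 = a^2/(8k) = 0.116^2/(8*1.5) = 0.001121333333
t = rho*dH*1000/dT * (term1 + term2)
t = 1036*278*1000/24.6 * (0.001526315789 + 0.001121333333)
t = 30998 s

30998


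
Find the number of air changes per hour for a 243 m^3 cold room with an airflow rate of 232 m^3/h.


ACH = flow / volume
ACH = 232 / 243
ACH = 0.955

0.955


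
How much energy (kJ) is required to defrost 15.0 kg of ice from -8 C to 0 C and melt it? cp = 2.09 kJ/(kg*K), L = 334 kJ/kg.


Sensible heat = cp * dT = 2.09 * 8 = 16.72 kJ/kg
Total per kg = 16.72 + 334 = 350.72 kJ/kg
Q = m * total = 15.0 * 350.72
Q = 5260.8 kJ

5260.8


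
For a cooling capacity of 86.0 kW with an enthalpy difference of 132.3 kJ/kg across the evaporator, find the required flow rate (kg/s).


m_dot = Q / dh
m_dot = 86.0 / 132.3
m_dot = 0.65 kg/s

0.65


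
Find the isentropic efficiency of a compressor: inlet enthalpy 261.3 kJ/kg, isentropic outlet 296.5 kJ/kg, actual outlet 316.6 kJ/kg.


dh_ideal = 296.5 - 261.3 = 35.2 kJ/kg
dh_actual = 316.6 - 261.3 = 55.3 kJ/kg
eta_s = dh_ideal / dh_actual = 35.2 / 55.3
eta_s = 0.6365

0.6365


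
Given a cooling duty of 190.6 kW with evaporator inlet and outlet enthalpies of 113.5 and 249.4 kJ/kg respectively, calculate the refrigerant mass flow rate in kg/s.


dh = 249.4 - 113.5 = 135.9 kJ/kg
m_dot = Q / dh = 190.6 / 135.9 = 1.4025 kg/s

1.4025


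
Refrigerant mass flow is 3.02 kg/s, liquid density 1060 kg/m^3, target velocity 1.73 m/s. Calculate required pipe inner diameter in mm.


A = m_dot / (rho * v) = 3.02 / (1060 * 1.73) = 0.001646853528 m^2
d = sqrt(4*A/pi) * 1000
d = 45.8 mm

45.8


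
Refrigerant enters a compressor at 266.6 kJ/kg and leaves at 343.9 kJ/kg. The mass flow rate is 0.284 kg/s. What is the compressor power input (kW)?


dh = 343.9 - 266.6 = 77.3 kJ/kg
W = m_dot * dh = 0.284 * 77.3 = 21.95 kW

21.95


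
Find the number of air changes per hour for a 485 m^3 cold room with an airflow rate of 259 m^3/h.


ACH = flow / volume
ACH = 259 / 485
ACH = 0.534

0.534


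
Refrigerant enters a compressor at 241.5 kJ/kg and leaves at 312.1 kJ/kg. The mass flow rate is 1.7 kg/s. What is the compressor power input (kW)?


dh = 312.1 - 241.5 = 70.6 kJ/kg
W = m_dot * dh = 1.7 * 70.6 = 120.02 kW

120.02


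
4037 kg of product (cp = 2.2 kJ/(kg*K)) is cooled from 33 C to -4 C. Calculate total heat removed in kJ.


dT = 33 - (-4) = 37 K
Q = m * cp * dT = 4037 * 2.2 * 37
Q = 328612 kJ

328612


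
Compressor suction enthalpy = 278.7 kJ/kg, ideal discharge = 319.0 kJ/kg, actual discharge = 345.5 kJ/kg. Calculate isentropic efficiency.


dh_ideal = 319.0 - 278.7 = 40.3 kJ/kg
dh_actual = 345.5 - 278.7 = 66.8 kJ/kg
eta_s = dh_ideal / dh_actual = 40.3 / 66.8
eta_s = 0.6033

0.6033


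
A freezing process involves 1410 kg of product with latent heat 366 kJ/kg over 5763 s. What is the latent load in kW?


Q_lat = m * h_fg / t
Q_lat = 1410 * 366 / 5763
Q_lat = 89.55 kW

89.55


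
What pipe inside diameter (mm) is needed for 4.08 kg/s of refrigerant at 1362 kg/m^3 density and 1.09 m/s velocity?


A = m_dot / (rho * v) = 4.08 / (1362 * 1.09) = 0.002748252031 m^2
d = sqrt(4*A/pi) * 1000
d = 59.2 mm

59.2


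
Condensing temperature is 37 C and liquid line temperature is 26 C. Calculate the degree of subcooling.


Subcooling = T_cond - T_liquid
Subcooling = 37 - 26
Subcooling = 11 K

11


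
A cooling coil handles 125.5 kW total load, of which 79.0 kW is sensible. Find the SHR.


SHR = Q_sensible / Q_total
SHR = 79.0 / 125.5
SHR = 0.629

0.629


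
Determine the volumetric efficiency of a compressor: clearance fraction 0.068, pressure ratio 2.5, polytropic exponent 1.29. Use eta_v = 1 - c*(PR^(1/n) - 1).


PR^(1/n) = 2.5^(1/1.29) = 2.03460743
eta_v = 1 - 0.068 * (2.03460743 - 1)
eta_v = 0.9296

0.9296


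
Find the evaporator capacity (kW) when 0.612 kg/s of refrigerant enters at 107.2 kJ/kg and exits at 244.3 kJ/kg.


dh = 244.3 - 107.2 = 137.1 kJ/kg
Q_evap = m_dot * dh = 0.612 * 137.1
Q_evap = 83.91 kW

83.91


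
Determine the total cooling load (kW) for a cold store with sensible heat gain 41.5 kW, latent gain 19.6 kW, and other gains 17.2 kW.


Q_total = Q_s + Q_l + Q_misc
Q_total = 41.5 + 19.6 + 17.2
Q_total = 78.3 kW

78.3


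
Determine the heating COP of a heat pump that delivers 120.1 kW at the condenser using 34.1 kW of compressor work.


COP_hp = Q_cond / W
COP_hp = 120.1 / 34.1
COP_hp = 3.522

3.522


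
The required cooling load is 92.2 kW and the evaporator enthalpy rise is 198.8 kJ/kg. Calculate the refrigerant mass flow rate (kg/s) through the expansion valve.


m_dot = Q / dh
m_dot = 92.2 / 198.8
m_dot = 0.4638 kg/s

0.4638


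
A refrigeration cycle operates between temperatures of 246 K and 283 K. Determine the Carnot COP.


dT = 283 - 246 = 37 K
COP_carnot = T_cold / dT = 246 / 37
COP_carnot = 6.649

6.649


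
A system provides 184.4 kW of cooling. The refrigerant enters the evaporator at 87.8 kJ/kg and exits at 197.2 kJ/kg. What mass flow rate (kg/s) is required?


dh = 197.2 - 87.8 = 109.4 kJ/kg
m_dot = Q / dh = 184.4 / 109.4 = 1.6856 kg/s

1.6856


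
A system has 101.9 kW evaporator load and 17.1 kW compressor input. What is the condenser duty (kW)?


Q_cond = Q_evap + W
Q_cond = 101.9 + 17.1
Q_cond = 119.0 kW

119.0


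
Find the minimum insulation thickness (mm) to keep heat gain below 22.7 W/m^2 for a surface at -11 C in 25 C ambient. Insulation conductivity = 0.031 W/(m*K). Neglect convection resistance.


dT = 25 - (-11) = 36 K
thickness = k * dT / q_max * 1000
thickness = 0.031 * 36 / 22.7 * 1000
thickness = 49.2 mm

49.2


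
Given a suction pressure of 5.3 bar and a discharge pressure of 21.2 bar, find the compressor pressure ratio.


PR = P_high / P_low
PR = 21.2 / 5.3
PR = 4.0

4.0


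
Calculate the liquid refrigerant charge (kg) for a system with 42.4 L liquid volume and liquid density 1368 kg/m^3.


Charge = V * rho / 1000
Charge = 42.4 * 1368 / 1000
Charge = 58.0 kg

58.0


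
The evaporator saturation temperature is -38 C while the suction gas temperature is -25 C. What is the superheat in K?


Superheat = T_suction - T_evap
Superheat = -25 - (-38)
Superheat = 13 K

13


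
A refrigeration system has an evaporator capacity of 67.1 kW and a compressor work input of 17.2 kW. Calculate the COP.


COP = Q_evap / W
COP = 67.1 / 17.2
COP = 3.901

3.901


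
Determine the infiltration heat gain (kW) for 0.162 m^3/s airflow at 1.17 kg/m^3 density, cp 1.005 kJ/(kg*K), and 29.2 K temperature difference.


Q = V_dot * rho * cp * dT
Q = 0.162 * 1.17 * 1.005 * 29.2
Q = 5.562 kW

5.562


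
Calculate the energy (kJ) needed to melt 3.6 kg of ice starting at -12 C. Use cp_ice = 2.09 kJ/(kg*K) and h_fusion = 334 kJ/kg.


Sensible heat = cp * dT = 2.09 * 12 = 25.08 kJ/kg
Total per kg = 25.08 + 334 = 359.08 kJ/kg
Q = m * total = 3.6 * 359.08
Q = 1292.7 kJ

1292.7


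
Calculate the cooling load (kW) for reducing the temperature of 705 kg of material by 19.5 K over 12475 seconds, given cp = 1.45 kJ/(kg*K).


Q = m * cp * dT / t
Q = 705 * 1.45 * 19.5 / 12475
Q = 1.598 kW

1.598


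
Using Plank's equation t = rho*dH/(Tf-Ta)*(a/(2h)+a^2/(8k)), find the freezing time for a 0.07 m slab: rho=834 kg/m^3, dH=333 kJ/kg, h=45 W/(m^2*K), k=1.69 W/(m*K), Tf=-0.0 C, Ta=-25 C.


dT = -0.0 - (-25) = 25.0 K
term1 = a/(2h) = 0.07/(2*45) = 0.0007777777778
term2 = a^2/(8k) = 0.07^2/(8*1.69) = 0.0003624260355
t = rho*dH*1000/dT * (term1 + term2)
t = 834*333*1000/25.0 * (0.0007777777778 + 0.0003624260355)
t = 12666 s

12666


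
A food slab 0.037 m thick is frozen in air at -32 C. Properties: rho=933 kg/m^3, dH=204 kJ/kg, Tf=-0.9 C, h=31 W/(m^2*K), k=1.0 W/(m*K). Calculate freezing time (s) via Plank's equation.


dT = -0.9 - (-32) = 31.1 K
term1 = a/(2h) = 0.037/(2*31) = 0.0005967741935
term2 = a^2/(8k) = 0.037^2/(8*1.0) = 0.000171125
t = rho*dH*1000/dT * (term1 + term2)
t = 933*204*1000/31.1 * (0.0005967741935 + 0.000171125)
t = 4700 s

4700


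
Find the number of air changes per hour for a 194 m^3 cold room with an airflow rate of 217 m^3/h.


ACH = flow / volume
ACH = 217 / 194
ACH = 1.119

1.119


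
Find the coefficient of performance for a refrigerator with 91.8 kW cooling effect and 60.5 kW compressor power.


COP = Q_evap / W
COP = 91.8 / 60.5
COP = 1.517

1.517


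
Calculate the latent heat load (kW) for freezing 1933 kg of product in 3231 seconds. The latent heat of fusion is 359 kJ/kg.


Q_lat = m * h_fg / t
Q_lat = 1933 * 359 / 3231
Q_lat = 214.78 kW

214.78


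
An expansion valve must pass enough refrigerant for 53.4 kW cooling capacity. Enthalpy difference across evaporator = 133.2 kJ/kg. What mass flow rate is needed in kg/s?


m_dot = Q / dh
m_dot = 53.4 / 133.2
m_dot = 0.4009 kg/s

0.4009


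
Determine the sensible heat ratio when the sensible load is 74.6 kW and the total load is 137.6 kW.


SHR = Q_sensible / Q_total
SHR = 74.6 / 137.6
SHR = 0.542

0.542


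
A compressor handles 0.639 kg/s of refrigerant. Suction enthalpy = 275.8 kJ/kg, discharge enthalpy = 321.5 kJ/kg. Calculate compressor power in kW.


dh = 321.5 - 275.8 = 45.7 kJ/kg
W = m_dot * dh = 0.639 * 45.7 = 29.2 kW

29.2


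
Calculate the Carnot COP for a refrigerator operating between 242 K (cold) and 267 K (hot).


dT = 267 - 242 = 25 K
COP_carnot = T_cold / dT = 242 / 25
COP_carnot = 9.68

9.68


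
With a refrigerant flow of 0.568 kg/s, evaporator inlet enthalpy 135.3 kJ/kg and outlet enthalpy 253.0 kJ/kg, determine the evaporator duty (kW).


dh = 253.0 - 135.3 = 117.7 kJ/kg
Q_evap = m_dot * dh = 0.568 * 117.7
Q_evap = 66.85 kW

66.85


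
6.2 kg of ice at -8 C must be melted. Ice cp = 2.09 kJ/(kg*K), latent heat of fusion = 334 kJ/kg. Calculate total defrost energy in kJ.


Sensible heat = cp * dT = 2.09 * 8 = 16.72 kJ/kg
Total per kg = 16.72 + 334 = 350.72 kJ/kg
Q = m * total = 6.2 * 350.72
Q = 2174.5 kJ

2174.5


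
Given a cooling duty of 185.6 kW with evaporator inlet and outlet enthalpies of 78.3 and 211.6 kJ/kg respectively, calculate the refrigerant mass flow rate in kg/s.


dh = 211.6 - 78.3 = 133.3 kJ/kg
m_dot = Q / dh = 185.6 / 133.3 = 1.3923 kg/s

1.3923


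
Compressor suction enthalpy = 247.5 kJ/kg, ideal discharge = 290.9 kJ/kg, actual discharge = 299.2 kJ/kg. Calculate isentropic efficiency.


dh_ideal = 290.9 - 247.5 = 43.4 kJ/kg
dh_actual = 299.2 - 247.5 = 51.7 kJ/kg
eta_s = dh_ideal / dh_actual = 43.4 / 51.7
eta_s = 0.8395

0.8395


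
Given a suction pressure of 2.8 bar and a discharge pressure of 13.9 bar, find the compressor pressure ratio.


PR = P_high / P_low
PR = 13.9 / 2.8
PR = 4.964

4.964


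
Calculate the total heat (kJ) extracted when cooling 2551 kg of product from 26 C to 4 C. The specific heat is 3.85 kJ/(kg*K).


dT = 26 - (4) = 22 K
Q = m * cp * dT = 2551 * 3.85 * 22
Q = 216070 kJ

216070


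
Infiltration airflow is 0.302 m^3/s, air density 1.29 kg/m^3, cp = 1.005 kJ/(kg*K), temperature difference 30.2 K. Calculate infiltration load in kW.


Q = V_dot * rho * cp * dT
Q = 0.302 * 1.29 * 1.005 * 30.2
Q = 11.824 kW

11.824


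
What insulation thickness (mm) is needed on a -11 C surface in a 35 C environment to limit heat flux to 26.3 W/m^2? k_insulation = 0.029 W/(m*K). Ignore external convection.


dT = 35 - (-11) = 46 K
thickness = k * dT / q_max * 1000
thickness = 0.029 * 46 / 26.3 * 1000
thickness = 50.7 mm

50.7


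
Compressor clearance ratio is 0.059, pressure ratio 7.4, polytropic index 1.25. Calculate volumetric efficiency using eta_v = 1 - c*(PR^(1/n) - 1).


PR^(1/n) = 7.4^(1/1.25) = 4.95890029
eta_v = 1 - 0.059 * (4.95890029 - 1)
eta_v = 0.7664

0.7664


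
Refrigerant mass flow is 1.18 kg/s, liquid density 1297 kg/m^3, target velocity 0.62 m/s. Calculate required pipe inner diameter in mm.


A = m_dot / (rho * v) = 1.18 / (1297 * 0.62) = 0.001467406173 m^2
d = sqrt(4*A/pi) * 1000
d = 43.2 mm

43.2


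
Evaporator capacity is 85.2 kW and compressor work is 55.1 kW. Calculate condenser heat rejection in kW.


Q_cond = Q_evap + W
Q_cond = 85.2 + 55.1
Q_cond = 140.3 kW

140.3


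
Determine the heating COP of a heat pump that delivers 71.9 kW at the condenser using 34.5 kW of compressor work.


COP_hp = Q_cond / W
COP_hp = 71.9 / 34.5
COP_hp = 2.084

2.084


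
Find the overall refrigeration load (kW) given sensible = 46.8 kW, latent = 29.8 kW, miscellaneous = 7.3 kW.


Q_total = Q_s + Q_l + Q_misc
Q_total = 46.8 + 29.8 + 7.3
Q_total = 83.9 kW

83.9


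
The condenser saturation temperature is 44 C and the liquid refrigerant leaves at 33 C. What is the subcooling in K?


Subcooling = T_cond - T_liquid
Subcooling = 44 - 33
Subcooling = 11 K

11


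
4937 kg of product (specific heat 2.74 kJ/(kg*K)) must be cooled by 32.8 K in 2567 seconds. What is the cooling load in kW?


Q = m * cp * dT / t
Q = 4937 * 2.74 * 32.8 / 2567
Q = 172.847 kW

172.847


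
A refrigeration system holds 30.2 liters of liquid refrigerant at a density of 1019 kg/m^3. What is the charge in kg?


Charge = V * rho / 1000
Charge = 30.2 * 1019 / 1000
Charge = 30.77 kg

30.77


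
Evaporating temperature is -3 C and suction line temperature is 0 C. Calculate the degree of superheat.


Superheat = T_suction - T_evap
Superheat = 0 - (-3)
Superheat = 3 K

3


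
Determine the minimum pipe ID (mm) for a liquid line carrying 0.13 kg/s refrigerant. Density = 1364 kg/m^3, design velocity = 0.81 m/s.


A = m_dot / (rho * v) = 0.13 / (1364 * 0.81) = 0.0001176640962 m^2
d = sqrt(4*A/pi) * 1000
d = 12.2 mm

12.2


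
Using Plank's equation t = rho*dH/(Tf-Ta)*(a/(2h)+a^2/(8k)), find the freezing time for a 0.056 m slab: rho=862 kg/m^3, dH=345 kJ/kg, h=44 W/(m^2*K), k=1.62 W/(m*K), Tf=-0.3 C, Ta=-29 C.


dT = -0.3 - (-29) = 28.7 K
term1 = a/(2h) = 0.056/(2*44) = 0.0006363636364
term2 = a^2/(8k) = 0.056^2/(8*1.62) = 0.0002419753086
t = rho*dH*1000/dT * (term1 + term2)
t = 862*345*1000/28.7 * (0.0006363636364 + 0.0002419753086)
t = 9101 s

9101


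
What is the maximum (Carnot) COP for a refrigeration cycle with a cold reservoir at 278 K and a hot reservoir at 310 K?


dT = 310 - 278 = 32 K
COP_carnot = T_cold / dT = 278 / 32
COP_carnot = 8.688

8.688


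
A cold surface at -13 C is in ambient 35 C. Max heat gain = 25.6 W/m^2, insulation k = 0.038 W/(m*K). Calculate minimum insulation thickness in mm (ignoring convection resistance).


dT = 35 - (-13) = 48 K
thickness = k * dT / q_max * 1000
thickness = 0.038 * 48 / 25.6 * 1000
thickness = 71.3 mm

71.3


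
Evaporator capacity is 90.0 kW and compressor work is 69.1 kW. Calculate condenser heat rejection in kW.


Q_cond = Q_evap + W
Q_cond = 90.0 + 69.1
Q_cond = 159.1 kW

159.1


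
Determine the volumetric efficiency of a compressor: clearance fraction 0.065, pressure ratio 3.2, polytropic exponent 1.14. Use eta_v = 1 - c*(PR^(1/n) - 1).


PR^(1/n) = 3.2^(1/1.14) = 2.77404828
eta_v = 1 - 0.065 * (2.77404828 - 1)
eta_v = 0.8847

0.8847


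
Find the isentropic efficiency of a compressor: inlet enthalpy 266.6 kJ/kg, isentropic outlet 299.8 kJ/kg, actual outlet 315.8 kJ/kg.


dh_ideal = 299.8 - 266.6 = 33.2 kJ/kg
dh_actual = 315.8 - 266.6 = 49.2 kJ/kg
eta_s = dh_ideal / dh_actual = 33.2 / 49.2
eta_s = 0.6748

0.6748


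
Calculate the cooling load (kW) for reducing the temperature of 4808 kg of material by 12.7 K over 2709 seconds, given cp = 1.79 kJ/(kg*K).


Q = m * cp * dT / t
Q = 4808 * 1.79 * 12.7 / 2709
Q = 40.347 kW

40.347


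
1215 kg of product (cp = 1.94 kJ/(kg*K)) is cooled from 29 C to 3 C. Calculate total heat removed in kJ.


dT = 29 - (3) = 26 K
Q = m * cp * dT = 1215 * 1.94 * 26
Q = 61285 kJ

61285


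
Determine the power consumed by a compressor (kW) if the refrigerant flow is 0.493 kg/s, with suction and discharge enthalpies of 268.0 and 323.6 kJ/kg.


dh = 323.6 - 268.0 = 55.6 kJ/kg
W = m_dot * dh = 0.493 * 55.6 = 27.41 kW

27.41


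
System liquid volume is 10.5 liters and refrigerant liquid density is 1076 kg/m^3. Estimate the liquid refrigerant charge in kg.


Charge = V * rho / 1000
Charge = 10.5 * 1076 / 1000
Charge = 11.3 kg

11.3


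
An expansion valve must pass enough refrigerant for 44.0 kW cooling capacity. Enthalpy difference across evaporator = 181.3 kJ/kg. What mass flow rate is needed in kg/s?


m_dot = Q / dh
m_dot = 44.0 / 181.3
m_dot = 0.2427 kg/s

0.2427


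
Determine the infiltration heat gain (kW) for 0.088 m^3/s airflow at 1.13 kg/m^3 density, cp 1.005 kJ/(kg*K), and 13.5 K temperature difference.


Q = V_dot * rho * cp * dT
Q = 0.088 * 1.13 * 1.005 * 13.5
Q = 1.349 kW

1.349


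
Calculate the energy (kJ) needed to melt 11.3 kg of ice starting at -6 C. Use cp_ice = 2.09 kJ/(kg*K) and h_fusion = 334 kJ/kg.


Sensible heat = cp * dT = 2.09 * 6 = 12.54 kJ/kg
Total per kg = 12.54 + 334 = 346.54 kJ/kg
Q = m * total = 11.3 * 346.54
Q = 3915.9 kJ

3915.9


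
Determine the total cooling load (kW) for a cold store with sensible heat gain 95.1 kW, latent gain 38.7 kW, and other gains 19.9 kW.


Q_total = Q_s + Q_l + Q_misc
Q_total = 95.1 + 38.7 + 19.9
Q_total = 153.7 kW

153.7


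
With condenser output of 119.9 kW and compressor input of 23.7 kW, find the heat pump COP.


COP_hp = Q_cond / W
COP_hp = 119.9 / 23.7
COP_hp = 5.059

5.059


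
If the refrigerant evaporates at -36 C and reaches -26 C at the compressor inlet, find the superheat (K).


Superheat = T_suction - T_evap
Superheat = -26 - (-36)
Superheat = 10 K

10


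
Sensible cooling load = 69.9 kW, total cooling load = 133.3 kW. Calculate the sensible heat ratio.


SHR = Q_sensible / Q_total
SHR = 69.9 / 133.3
SHR = 0.524

0.524


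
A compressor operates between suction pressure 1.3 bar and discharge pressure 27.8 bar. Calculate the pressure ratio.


PR = P_high / P_low
PR = 27.8 / 1.3
PR = 21.385

21.385


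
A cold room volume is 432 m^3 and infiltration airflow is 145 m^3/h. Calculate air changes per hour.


ACH = flow / volume
ACH = 145 / 432
ACH = 0.336

0.336


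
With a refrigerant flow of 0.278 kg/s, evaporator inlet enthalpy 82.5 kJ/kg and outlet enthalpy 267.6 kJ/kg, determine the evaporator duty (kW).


dh = 267.6 - 82.5 = 185.1 kJ/kg
Q_evap = m_dot * dh = 0.278 * 185.1
Q_evap = 51.46 kW

51.46


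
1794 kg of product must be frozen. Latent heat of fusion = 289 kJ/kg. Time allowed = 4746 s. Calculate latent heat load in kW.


Q_lat = m * h_fg / t
Q_lat = 1794 * 289 / 4746
Q_lat = 109.24 kW

109.24


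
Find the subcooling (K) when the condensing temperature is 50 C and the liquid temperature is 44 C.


Subcooling = T_cond - T_liquid
Subcooling = 50 - 44
Subcooling = 6 K

6


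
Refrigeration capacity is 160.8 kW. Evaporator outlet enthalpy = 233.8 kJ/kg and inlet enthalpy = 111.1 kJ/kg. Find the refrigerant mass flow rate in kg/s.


dh = 233.8 - 111.1 = 122.7 kJ/kg
m_dot = Q / dh = 160.8 / 122.7 = 1.3105 kg/s

1.3105


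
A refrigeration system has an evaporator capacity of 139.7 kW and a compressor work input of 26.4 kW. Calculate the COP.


COP = Q_evap / W
COP = 139.7 / 26.4
COP = 5.292

5.292


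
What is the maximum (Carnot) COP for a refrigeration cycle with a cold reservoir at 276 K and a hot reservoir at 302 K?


dT = 302 - 276 = 26 K
COP_carnot = T_cold / dT = 276 / 26
COP_carnot = 10.615

10.615


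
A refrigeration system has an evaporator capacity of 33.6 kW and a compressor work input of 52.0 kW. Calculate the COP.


COP = Q_evap / W
COP = 33.6 / 52.0
COP = 0.646

0.646


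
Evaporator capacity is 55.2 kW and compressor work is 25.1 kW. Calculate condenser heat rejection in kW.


Q_cond = Q_evap + W
Q_cond = 55.2 + 25.1
Q_cond = 80.3 kW

80.3


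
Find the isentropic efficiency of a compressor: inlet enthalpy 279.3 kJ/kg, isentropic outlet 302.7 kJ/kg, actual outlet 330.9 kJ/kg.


dh_ideal = 302.7 - 279.3 = 23.4 kJ/kg
dh_actual = 330.9 - 279.3 = 51.6 kJ/kg
eta_s = dh_ideal / dh_actual = 23.4 / 51.6
eta_s = 0.4535

0.4535


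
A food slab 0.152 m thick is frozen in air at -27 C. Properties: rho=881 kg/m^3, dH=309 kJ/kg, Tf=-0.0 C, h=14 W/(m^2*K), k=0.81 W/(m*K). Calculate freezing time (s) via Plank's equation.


dT = -0.0 - (-27) = 27.0 K
term1 = a/(2h) = 0.152/(2*14) = 0.005428571429
term2 = a^2/(8k) = 0.152^2/(8*0.81) = 0.003565432099
t = rho*dH*1000/dT * (term1 + term2)
t = 881*309*1000/27.0 * (0.005428571429 + 0.003565432099)
t = 90683 s

90683


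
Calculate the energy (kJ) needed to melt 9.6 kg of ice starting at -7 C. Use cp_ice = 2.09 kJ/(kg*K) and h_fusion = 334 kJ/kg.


Sensible heat = cp * dT = 2.09 * 7 = 14.63 kJ/kg
Total per kg = 14.63 + 334 = 348.63 kJ/kg
Q = m * total = 9.6 * 348.63
Q = 3346.8 kJ

3346.8


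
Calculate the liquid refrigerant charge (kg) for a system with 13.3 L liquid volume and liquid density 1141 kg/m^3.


Charge = V * rho / 1000
Charge = 13.3 * 1141 / 1000
Charge = 15.18 kg

15.18


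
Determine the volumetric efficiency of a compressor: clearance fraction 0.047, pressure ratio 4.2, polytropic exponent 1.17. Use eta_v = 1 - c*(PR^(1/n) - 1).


PR^(1/n) = 4.2^(1/1.17) = 3.4095079
eta_v = 1 - 0.047 * (3.4095079 - 1)
eta_v = 0.8868

0.8868


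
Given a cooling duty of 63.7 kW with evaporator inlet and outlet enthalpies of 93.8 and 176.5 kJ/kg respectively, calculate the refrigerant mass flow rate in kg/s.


dh = 176.5 - 93.8 = 82.7 kJ/kg
m_dot = Q / dh = 63.7 / 82.7 = 0.7703 kg/s

0.7703


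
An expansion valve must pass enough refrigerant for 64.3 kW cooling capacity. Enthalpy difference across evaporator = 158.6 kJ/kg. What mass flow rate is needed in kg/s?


m_dot = Q / dh
m_dot = 64.3 / 158.6
m_dot = 0.4054 kg/s

0.4054


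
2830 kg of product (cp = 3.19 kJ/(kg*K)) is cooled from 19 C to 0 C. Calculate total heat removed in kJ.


dT = 19 - (0) = 19 K
Q = m * cp * dT = 2830 * 3.19 * 19
Q = 171526 kJ

171526


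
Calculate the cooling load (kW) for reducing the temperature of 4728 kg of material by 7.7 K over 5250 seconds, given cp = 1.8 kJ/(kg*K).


Q = m * cp * dT / t
Q = 4728 * 1.8 * 7.7 / 5250
Q = 12.482 kW

12.482


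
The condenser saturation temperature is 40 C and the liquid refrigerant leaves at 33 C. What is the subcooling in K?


Subcooling = T_cond - T_liquid
Subcooling = 40 - 33
Subcooling = 7 K

7


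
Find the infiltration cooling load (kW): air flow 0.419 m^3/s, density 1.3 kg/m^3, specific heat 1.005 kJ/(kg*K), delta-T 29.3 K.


Q = V_dot * rho * cp * dT
Q = 0.419 * 1.3 * 1.005 * 29.3
Q = 16.04 kW

16.04


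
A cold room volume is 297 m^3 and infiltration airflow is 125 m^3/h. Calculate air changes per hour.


ACH = flow / volume
ACH = 125 / 297
ACH = 0.421

0.421


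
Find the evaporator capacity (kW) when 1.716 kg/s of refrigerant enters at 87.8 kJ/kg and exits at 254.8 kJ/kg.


dh = 254.8 - 87.8 = 167.0 kJ/kg
Q_evap = m_dot * dh = 1.716 * 167.0
Q_evap = 286.57 kW

286.57


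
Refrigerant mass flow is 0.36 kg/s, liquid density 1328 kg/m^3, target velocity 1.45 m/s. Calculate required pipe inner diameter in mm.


A = m_dot / (rho * v) = 0.36 / (1328 * 1.45) = 0.0001869547154 m^2
d = sqrt(4*A/pi) * 1000
d = 15.4 mm

15.4


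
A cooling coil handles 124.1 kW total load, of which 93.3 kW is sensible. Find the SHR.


SHR = Q_sensible / Q_total
SHR = 93.3 / 124.1
SHR = 0.752

0.752


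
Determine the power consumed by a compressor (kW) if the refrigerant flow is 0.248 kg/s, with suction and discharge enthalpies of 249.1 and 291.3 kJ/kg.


dh = 291.3 - 249.1 = 42.2 kJ/kg
W = m_dot * dh = 0.248 * 42.2 = 10.47 kW

10.47


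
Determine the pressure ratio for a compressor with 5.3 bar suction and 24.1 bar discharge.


PR = P_high / P_low
PR = 24.1 / 5.3
PR = 4.547

4.547


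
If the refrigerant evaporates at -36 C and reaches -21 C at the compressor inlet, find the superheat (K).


Superheat = T_suction - T_evap
Superheat = -21 - (-36)
Superheat = 15 K

15


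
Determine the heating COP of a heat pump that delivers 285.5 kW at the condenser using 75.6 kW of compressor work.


COP_hp = Q_cond / W
COP_hp = 285.5 / 75.6
COP_hp = 3.776

3.776


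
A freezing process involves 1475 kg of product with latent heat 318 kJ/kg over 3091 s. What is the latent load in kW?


Q_lat = m * h_fg / t
Q_lat = 1475 * 318 / 3091
Q_lat = 151.75 kW

151.75


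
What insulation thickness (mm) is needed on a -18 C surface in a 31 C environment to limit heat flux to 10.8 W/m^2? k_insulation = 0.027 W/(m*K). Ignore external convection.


dT = 31 - (-18) = 49 K
thickness = k * dT / q_max * 1000
thickness = 0.027 * 49 / 10.8 * 1000
thickness = 122.5 mm

122.5


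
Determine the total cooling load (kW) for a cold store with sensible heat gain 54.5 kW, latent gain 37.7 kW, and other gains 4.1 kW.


Q_total = Q_s + Q_l + Q_misc
Q_total = 54.5 + 37.7 + 4.1
Q_total = 96.3 kW

96.3


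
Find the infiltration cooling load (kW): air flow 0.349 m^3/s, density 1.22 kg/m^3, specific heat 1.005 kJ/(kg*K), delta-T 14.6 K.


Q = V_dot * rho * cp * dT
Q = 0.349 * 1.22 * 1.005 * 14.6
Q = 6.247 kW

6.247


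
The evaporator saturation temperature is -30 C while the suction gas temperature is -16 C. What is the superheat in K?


Superheat = T_suction - T_evap
Superheat = -16 - (-30)
Superheat = 14 K

14


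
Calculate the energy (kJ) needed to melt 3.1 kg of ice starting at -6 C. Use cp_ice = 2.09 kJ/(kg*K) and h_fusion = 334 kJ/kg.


Sensible heat = cp * dT = 2.09 * 6 = 12.54 kJ/kg
Total per kg = 12.54 + 334 = 346.54 kJ/kg
Q = m * total = 3.1 * 346.54
Q = 1074.3 kJ

1074.3


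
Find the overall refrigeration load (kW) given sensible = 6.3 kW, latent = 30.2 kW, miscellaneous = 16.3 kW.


Q_total = Q_s + Q_l + Q_misc
Q_total = 6.3 + 30.2 + 16.3
Q_total = 52.8 kW

52.8


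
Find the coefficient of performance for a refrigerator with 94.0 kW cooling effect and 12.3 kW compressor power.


COP = Q_evap / W
COP = 94.0 / 12.3
COP = 7.642

7.642


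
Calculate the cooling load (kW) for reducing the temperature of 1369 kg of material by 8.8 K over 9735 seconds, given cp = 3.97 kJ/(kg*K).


Q = m * cp * dT / t
Q = 1369 * 3.97 * 8.8 / 9735
Q = 4.913 kW

4.913


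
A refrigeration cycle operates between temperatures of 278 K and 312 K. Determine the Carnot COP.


dT = 312 - 278 = 34 K
COP_carnot = T_cold / dT = 278 / 34
COP_carnot = 8.176

8.176


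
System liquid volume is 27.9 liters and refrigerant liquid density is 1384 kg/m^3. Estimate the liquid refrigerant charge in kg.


Charge = V * rho / 1000
Charge = 27.9 * 1384 / 1000
Charge = 38.61 kg

38.61


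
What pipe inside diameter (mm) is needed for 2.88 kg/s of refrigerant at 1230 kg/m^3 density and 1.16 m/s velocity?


A = m_dot / (rho * v) = 2.88 / (1230 * 1.16) = 0.002018502944 m^2
d = sqrt(4*A/pi) * 1000
d = 50.7 mm

50.7


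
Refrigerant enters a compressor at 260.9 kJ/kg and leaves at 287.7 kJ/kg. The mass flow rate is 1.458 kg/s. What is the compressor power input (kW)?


dh = 287.7 - 260.9 = 26.8 kJ/kg
W = m_dot * dh = 1.458 * 26.8 = 39.07 kW

39.07


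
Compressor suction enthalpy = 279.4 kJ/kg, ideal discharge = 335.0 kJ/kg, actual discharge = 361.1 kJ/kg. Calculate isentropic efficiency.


dh_ideal = 335.0 - 279.4 = 55.6 kJ/kg
dh_actual = 361.1 - 279.4 = 81.7 kJ/kg
eta_s = dh_ideal / dh_actual = 55.6 / 81.7
eta_s = 0.6805

0.6805


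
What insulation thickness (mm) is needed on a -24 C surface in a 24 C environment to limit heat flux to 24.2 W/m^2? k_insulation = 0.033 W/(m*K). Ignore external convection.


dT = 24 - (-24) = 48 K
thickness = k * dT / q_max * 1000
thickness = 0.033 * 48 / 24.2 * 1000
thickness = 65.5 mm

65.5
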